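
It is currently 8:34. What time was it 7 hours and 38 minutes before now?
Starting time: 8:34 = 514 total minutes past 12:00
Subtracting: 7 hours and 38 minutes = 458 minutes
514 - 458 = 56 minutes
= 56 minutes past 12:00 = 12:56

Final answer: 12:56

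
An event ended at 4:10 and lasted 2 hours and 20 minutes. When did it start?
Starting time: 4:10 = 250 total minutes past 12:00
Subtracting: 2 hours and 20 minutes = 140 minutes
250 - 140 = 110 minutes
= 1 hour and 50 minutes past 12:00 = 1:50

Final answer: 1:50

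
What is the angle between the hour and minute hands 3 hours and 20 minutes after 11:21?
First find the time 3 hours and 20 minutes after 11:21.
Total minutes: 11 x 60 + 21 + 3 x 60 + 20 = 881.
881 mod 720 = 161 minutes = 2:41.
Now compute the angle at 2:41:
Hour hand: 2 x 30 + 41 x 0.5 = 80.5 degrees
Minute hand: 41 x 6 = 246 degrees
Difference: |80.5 - 246| = 165.5 degrees
The angle is 165.5 degrees

Final answer: 165.5 degrees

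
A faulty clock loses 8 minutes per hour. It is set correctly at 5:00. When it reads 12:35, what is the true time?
For every 60 true minutes, the faulty clock advances 52 minutes, so 1 faulty-clock minute corresponds to 60/52 true minutes.
From 5:00 to 12:35 on the faulty dial is 455 minutes.
True elapsed: 455 x 60/52 = 525 minutes = 8 hours and 45 minutes.
True time: 5:00 + 8 hours and 45 minutes = 1:45.

Final answer: 1:45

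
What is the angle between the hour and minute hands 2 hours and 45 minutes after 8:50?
First find the time 2 hours and 45 minutes after 8:50.
Total minutes: 8 x 60 + 50 + 2 x 60 + 45 = 695.
695 mod 720 = 695 minutes = 11:35.
Now compute the angle at 11:35:
Hour hand: 11 x 30 + 35 x 0.5 = 347.5 degrees
Minute hand: 35 x 6 = 210 degrees
Difference: |347.5 - 210| = 137.5 degrees
The angle is 137.5 degrees

Final answer: 137.5 degrees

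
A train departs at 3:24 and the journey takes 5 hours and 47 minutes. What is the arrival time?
Starting time: 3:24
Adding 47 minutes to 24 minutes: 24 + 47 = 71 minutes = 1 hour and 11 minutes
Adding 5 hours: 3 + 5 + 1 (carry) = 9
Final time: 9:11

Final answer: 9:11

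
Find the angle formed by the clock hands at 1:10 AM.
Hour hand position: 1 x 30 + 10 x 0.5 = 35 degrees
Minute hand position: 10 x 6 = 60 degrees
Difference: |35 - 60| = 25 degrees
The angle between the hands is 25 degrees

Final answer: 25 degrees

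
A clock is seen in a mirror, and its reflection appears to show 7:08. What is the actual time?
Reflection across the vertical (12-6) axis maps a hand at angle A degrees to (360 - A) degrees, which sends a reading of T minutes past 12:00 to (720 - T) minutes past 12:00.
Mirror reads 7:08 = 428 minutes past 12:00.
Actual time: (720 - 428) mod 720 = 292 minutes = 4:52.

Final answer: 4:52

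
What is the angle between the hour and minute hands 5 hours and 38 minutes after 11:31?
First find the time 5 hours and 38 minutes after 11:31.
Total minutes: 11 x 60 + 31 + 5 x 60 + 38 = 1029.
1029 mod 720 = 309 minutes = 5:09.
Now compute the angle at 5:09:
Hour hand: 5 x 30 + 9 x 0.5 = 154.5 degrees
Minute hand: 9 x 6 = 54 degrees
Difference: |154.5 - 54| = 100.5 degrees
The angle is 100.5 degrees

Final answer: 100.5 degrees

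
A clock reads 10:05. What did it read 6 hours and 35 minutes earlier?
Starting time: 10:05 = 605 total minutes past 12:00
Subtracting: 6 hours and 35 minutes = 395 minutes
605 - 395 = 210 minutes
= 3 hours and 30 minutes past 12:00 = 3:30

Final answer: 3:30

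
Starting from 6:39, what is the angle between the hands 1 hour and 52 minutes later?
First find the time 1 hour and 52 minutes after 6:39.
Total minutes: 6 x 60 + 39 + 1 x 60 + 52 = 511.
511 mod 720 = 511 minutes = 8:31.
Now compute the angle at 8:31:
Hour hand: 8 x 30 + 31 x 0.5 = 255.5 degrees
Minute hand: 31 x 6 = 186 degrees
Difference: |255.5 - 186| = 69.5 degrees
The angle is 69.5 degrees

Final answer: 69.5 degrees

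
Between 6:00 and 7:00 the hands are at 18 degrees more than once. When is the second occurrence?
At t minutes past 6:00, the hour hand is at 30 x 6 + 0.5t degrees and the minute hand is at 6t degrees.
The smaller angle between them is 18 degrees when |30H - 5.5t| = 18 or |30H - 5.5t| = 342.
With H = 6, solve 30 x 6 - 5.5t = +/- target for each target:
  t = (30 x 6 - 18) / 5.5 = 29.45
  t = (30 x 6 + 18) / 5.5 = 36
  t = (30 x 6 - 342) / 5.5 = -29.45 (outside (0, 60))
  t = (30 x 6 + 342) / 5.5 = 94.91 (outside (0, 60))
Valid solutions in (0, 60): {29.45, 36} minutes.
The second occurrence is t = 36 minutes.
The hands form a 18-degree angle at 36 minutes past 6:00.

Final answer: 36 minutes past 6:00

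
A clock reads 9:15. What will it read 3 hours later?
Starting time: 9:15
Adding 0 minutes to 15 minutes: 15 + 0 = 15 minutes
Adding 3 hours: 9 + 3 = 12
Final time: 12:15

Final answer: 12:15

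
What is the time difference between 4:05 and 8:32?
From 4:05 to 8:32:
(8 x 60 + 32) - (4 x 60 + 5) = 512 - 245 = 267 minutes
= 4 hours and 27 minutes

Final answer: 4 hours and 27 minutes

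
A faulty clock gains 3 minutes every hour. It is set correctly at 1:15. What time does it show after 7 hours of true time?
For every 60 true minutes, the faulty clock advances 60 + 3 = 63 minutes.
True elapsed: 7 hours = 420 minutes.
Faulty clock advances: 420 x 63/60 = 441 minutes (drift: 21 minutes ahead).
Shown time: 1:15 + 441 minutes = 8:36.

Final answer: 8:36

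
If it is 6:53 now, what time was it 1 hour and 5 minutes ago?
Starting time: 6:53 = 413 total minutes past 12:00
Subtracting: 1 hour and 5 minutes = 65 minutes
413 - 65 = 348 minutes
= 5 hours and 48 minutes past 12:00 = 5:48

Final answer: 5:48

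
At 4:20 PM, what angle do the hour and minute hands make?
Hour hand position: 4 x 30 + 20 x 0.5 = 130 degrees
Minute hand position: 20 x 6 = 120 degrees
Difference: |130 - 120| = 10 degrees
The angle between the hands is 10 degrees

Final answer: 10 degrees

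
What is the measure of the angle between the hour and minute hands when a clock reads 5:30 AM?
Hour hand position: 5 x 30 + 30 x 0.5 = 165 degrees
Minute hand position: 30 x 6 = 180 degrees
Difference: |165 - 180| = 15 degrees
The angle between the hands is 15 degrees

Final answer: 15 degrees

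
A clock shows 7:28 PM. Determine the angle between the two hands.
Hour hand position: 7 x 30 + 28 x 0.5 = 224 degrees
Minute hand position: 28 x 6 = 168 degrees
Difference: |224 - 168| = 56 degrees
The angle between the hands is 56 degrees

Final answer: 56 degrees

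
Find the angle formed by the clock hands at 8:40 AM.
Hour hand position: 8 x 30 + 40 x 0.5 = 260 degrees
Minute hand position: 40 x 6 = 240 degrees
Difference: |260 - 240| = 20 degrees
The angle between the hands is 20 degrees

Final answer: 20 degrees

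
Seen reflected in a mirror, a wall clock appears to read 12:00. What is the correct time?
Reflection across the vertical (12-6) axis maps a hand at angle A degrees to (360 - A) degrees, which sends a reading of T minutes past 12:00 to (720 - T) minutes past 12:00.
Mirror reads 12:00 = 0 minutes past 12:00.
Actual time: (720 - 0) mod 720 = 0 minutes = 12:00.

Final answer: 12:00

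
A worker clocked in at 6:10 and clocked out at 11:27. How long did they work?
From 6:10 to 11:27:
(11 x 60 + 27) - (6 x 60 + 10) = 687 - 370 = 317 minutes
= 5 hours and 17 minutes

Final answer: 5 hours and 17 minutes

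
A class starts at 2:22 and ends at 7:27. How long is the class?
From 2:22 to 7:27:
(7 x 60 + 27) - (2 x 60 + 22) = 447 - 142 = 305 minutes
= 5 hours and 5 minutes

Final answer: 5 hours and 5 minutes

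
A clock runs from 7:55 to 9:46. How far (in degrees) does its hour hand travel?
The hour hand moves 0.5 degrees per minute.
Time elapsed: 9:46 - 7:55 = 111 minutes
Angular displacement: 111 x 0.5 = 55.5 degrees

Final answer: 55.5 degrees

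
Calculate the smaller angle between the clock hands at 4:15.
Hour hand position: 4 x 30 + 15 x 0.5 = 127.5 degrees
Minute hand position: 15 x 6 = 90 degrees
Difference: |127.5 - 90| = 37.5 degrees
The angle between the hands is 37.5 degrees

Final answer: 37.5 degrees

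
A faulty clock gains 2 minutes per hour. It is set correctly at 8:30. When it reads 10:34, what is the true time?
For every 60 true minutes, the faulty clock advances 62 minutes, so 1 faulty-clock minute corresponds to 60/62 true minutes.
From 8:30 to 10:34 on the faulty dial is 124 minutes.
True elapsed: 124 x 60/62 = 120 minutes = 2 hours.
True time: 8:30 + 2 hours = 10:30.

Final answer: 10:30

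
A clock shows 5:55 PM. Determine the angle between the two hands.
Hour hand position: 5 x 30 + 55 x 0.5 = 177.5 degrees
Minute hand position: 55 x 6 = 330 degrees
Difference: |177.5 - 330| = 152.5 degrees
The angle between the hands is 152.5 degrees

Final answer: 152.5 degrees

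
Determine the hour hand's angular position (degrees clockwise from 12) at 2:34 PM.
The hour hand moves 30 degrees per hour and 0.5 degrees per minute.
At 2:34: (2) x 30 + 34 x 0.5 = 60 + 17 = 77 degrees

Final answer: 77 degrees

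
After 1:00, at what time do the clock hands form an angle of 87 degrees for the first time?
At t minutes past 1:00, the hour hand is at 30 x 1 + 0.5t degrees and the minute hand is at 6t degrees.
The smaller angle between them is 87 degrees when |30H - 5.5t| = 87 or |30H - 5.5t| = 273.
With H = 1, solve 30 x 1 - 5.5t = +/- target for each target:
  t = (30 x 1 - 87) / 5.5 = -10.36 (outside (0, 60))
  t = (30 x 1 + 87) / 5.5 = 21.27
  t = (30 x 1 - 273) / 5.5 = -44.18 (outside (0, 60))
  t = (30 x 1 + 273) / 5.5 = 55.09
Valid solutions in (0, 60): {21.27, 55.09} minutes.
The first occurrence is t = 21.27 minutes.
The hands form a 87-degree angle at 21.27 minutes past 1:00.

Final answer: 21.27 minutes past 1:00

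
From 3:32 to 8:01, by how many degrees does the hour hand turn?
The hour hand moves 0.5 degrees per minute.
Time elapsed: 8:01 - 3:32 = 269 minutes
Angular displacement: 269 x 0.5 = 134.5 degrees

Final answer: 134.5 degrees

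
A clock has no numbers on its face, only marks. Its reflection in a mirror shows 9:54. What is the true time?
Reflection across the vertical (12-6) axis maps a hand at angle A degrees to (360 - A) degrees, which sends a reading of T minutes past 12:00 to (720 - T) minutes past 12:00.
Mirror reads 9:54 = 594 minutes past 12:00.
Actual time: (720 - 594) mod 720 = 126 minutes = 2:06.

Final answer: 2:06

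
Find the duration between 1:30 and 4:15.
From 1:30 to 4:15:
(4 x 60 + 15) - (1 x 60 + 30) = 255 - 90 = 165 minutes
= 2 hours and 45 minutes

Final answer: 2 hours and 45 minutes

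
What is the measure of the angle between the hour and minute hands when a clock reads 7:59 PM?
Hour hand position: 7 x 30 + 59 x 0.5 = 239.5 degrees
Minute hand position: 59 x 6 = 354 degrees
Difference: |239.5 - 354| = 114.5 degrees
The angle between the hands is 114.5 degrees

Final answer: 114.5 degrees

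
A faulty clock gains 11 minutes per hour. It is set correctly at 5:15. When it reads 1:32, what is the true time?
For every 60 true minutes, the faulty clock advances 71 minutes, so 1 faulty-clock minute corresponds to 60/71 true minutes.
From 5:15 to 1:32 on the faulty dial is 497 minutes.
True elapsed: 497 x 60/71 = 420 minutes = 7 hours.
True time: 5:15 + 7 hours = 12:15.

Final answer: 12:15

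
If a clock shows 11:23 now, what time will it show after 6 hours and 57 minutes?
Starting time: 11:23
Adding 57 minutes to 23 minutes: 23 + 57 = 80 minutes = 1 hour and 20 minutes
Adding 6 hours: 11 + 6 + 1 (carry) = 18 - 12 = 6
Final time: 6:20

Final answer: 6:20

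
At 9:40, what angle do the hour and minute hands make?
Hour hand position: 9 x 30 + 40 x 0.5 = 290 degrees
Minute hand position: 40 x 6 = 240 degrees
Difference: |290 - 240| = 50 degrees
The angle between the hands is 50 degrees

Final answer: 50 degrees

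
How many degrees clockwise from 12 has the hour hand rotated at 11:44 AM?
The hour hand moves 30 degrees per hour and 0.5 degrees per minute.
At 11:44: (11) x 30 + 44 x 0.5 = 330 + 22 = 352 degrees

Final answer: 352 degrees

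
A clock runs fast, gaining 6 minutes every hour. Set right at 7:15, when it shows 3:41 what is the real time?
For every 60 true minutes, the faulty clock advances 66 minutes, so 1 faulty-clock minute corresponds to 60/66 true minutes.
From 7:15 to 3:41 on the faulty dial is 506 minutes.
True elapsed: 506 x 60/66 = 460 minutes = 7 hours and 40 minutes.
True time: 7:15 + 7 hours and 40 minutes = 2:55.

Final answer: 2:55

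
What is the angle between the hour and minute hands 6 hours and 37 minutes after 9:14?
First find the time 6 hours and 37 minutes after 9:14.
Total minutes: 9 x 60 + 14 + 6 x 60 + 37 = 951.
951 mod 720 = 231 minutes = 3:51.
Now compute the angle at 3:51:
Hour hand: 3 x 30 + 51 x 0.5 = 115.5 degrees
Minute hand: 51 x 6 = 306 degrees
Difference: |115.5 - 306| = 190.5 degrees
Smaller angle: 360 - 190.5 = 169.5 degrees

Final answer: 169.5 degrees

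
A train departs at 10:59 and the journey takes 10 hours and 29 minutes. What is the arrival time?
Starting time: 10:59
Adding 29 minutes to 59 minutes: 59 + 29 = 88 minutes = 1 hour and 28 minutes
Adding 10 hours: 10 + 10 + 1 (carry) = 21 - 12 = 9
Final time: 9:28

Final answer: 9:28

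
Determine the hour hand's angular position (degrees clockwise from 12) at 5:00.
The hour hand moves 30 degrees per hour and 0.5 degrees per minute.
At 5:00: (5) x 30 + 0 x 0.5 = 150 + 0 = 150 degrees

Final answer: 150 degrees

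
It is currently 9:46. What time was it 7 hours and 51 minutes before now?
Starting time: 9:46 = 586 total minutes past 12:00
Subtracting: 7 hours and 51 minutes = 471 minutes
586 - 471 = 115 minutes
= 1 hour and 55 minutes past 12:00 = 1:55

Final answer: 1:55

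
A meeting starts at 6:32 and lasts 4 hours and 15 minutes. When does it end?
Starting time: 6:32
Adding 15 minutes to 32 minutes: 32 + 15 = 47 minutes
Adding 4 hours: 6 + 4 = 10
Final time: 10:47

Final answer: 10:47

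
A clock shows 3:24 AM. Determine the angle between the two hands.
Hour hand position: 3 x 30 + 24 x 0.5 = 102 degrees
Minute hand position: 24 x 6 = 144 degrees
Difference: |102 - 144| = 42 degrees
The angle between the hands is 42 degrees

Final answer: 42 degrees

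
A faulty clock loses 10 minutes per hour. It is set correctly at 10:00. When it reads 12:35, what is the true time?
For every 60 true minutes, the faulty clock advances 50 minutes, so 1 faulty-clock minute corresponds to 60/50 true minutes.
From 10:00 to 12:35 on the faulty dial is 155 minutes.
True elapsed: 155 x 60/50 = 186 minutes = 3 hours and 6 minutes.
True time: 10:00 + 3 hours and 6 minutes = 1:06.

Final answer: 1:06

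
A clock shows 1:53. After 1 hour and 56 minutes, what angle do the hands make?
First find the time 1 hour and 56 minutes after 1:53.
Total minutes: 1 x 60 + 53 + 1 x 60 + 56 = 229.
229 mod 720 = 229 minutes = 3:49.
Now compute the angle at 3:49:
Hour hand: 3 x 30 + 49 x 0.5 = 114.5 degrees
Minute hand: 49 x 6 = 294 degrees
Difference: |114.5 - 294| = 179.5 degrees
The angle is 179.5 degrees

Final answer: 179.5 degrees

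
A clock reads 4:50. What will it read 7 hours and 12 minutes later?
Starting time: 4:50
Adding 12 minutes to 50 minutes: 50 + 12 = 62 minutes = 1 hour and 2 minutes
Adding 7 hours: 4 + 7 + 1 (carry) = 12
Final time: 12:02

Final answer: 12:02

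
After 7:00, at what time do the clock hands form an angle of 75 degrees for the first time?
At t minutes past 7:00, the hour hand is at 30 x 7 + 0.5t degrees and the minute hand is at 6t degrees.
The smaller angle between them is 75 degrees when |30H - 5.5t| = 75 or |30H - 5.5t| = 285.
With H = 7, solve 30 x 7 - 5.5t = +/- target for each target:
  t = (30 x 7 - 75) / 5.5 = 24.55
  t = (30 x 7 + 75) / 5.5 = 51.82
  t = (30 x 7 - 285) / 5.5 = -13.64 (outside (0, 60))
  t = (30 x 7 + 285) / 5.5 = 90 (outside (0, 60))
Valid solutions in (0, 60): {24.55, 51.82} minutes.
The first occurrence is t = 24.55 minutes.
The hands form a 75-degree angle at 24.55 minutes past 7:00.

Final answer: 24.55 minutes past 7:00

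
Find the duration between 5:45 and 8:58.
From 5:45 to 8:58:
(8 x 60 + 58) - (5 x 60 + 45) = 538 - 345 = 193 minutes
= 3 hours and 13 minutes

Final answer: 3 hours and 13 minutes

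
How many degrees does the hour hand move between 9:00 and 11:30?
The hour hand moves 0.5 degrees per minute.
Time elapsed: 11:30 - 9:00 = 150 minutes
Angular displacement: 150 x 0.5 = 75 degrees

Final answer: 75 degrees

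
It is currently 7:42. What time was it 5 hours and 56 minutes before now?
Starting time: 7:42 = 462 total minutes past 12:00
Subtracting: 5 hours and 56 minutes = 356 minutes
462 - 356 = 106 minutes
= 1 hour and 46 minutes past 12:00 = 1:46

Final answer: 1:46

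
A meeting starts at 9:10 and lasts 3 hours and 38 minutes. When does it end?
Starting time: 9:10
Adding 38 minutes to 10 minutes: 10 + 38 = 48 minutes
Adding 3 hours: 9 + 3 = 12
Final time: 12:48

Final answer: 12:48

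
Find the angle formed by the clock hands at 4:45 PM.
Hour hand position: 4 x 30 + 45 x 0.5 = 142.5 degrees
Minute hand position: 45 x 6 = 270 degrees
Difference: |142.5 - 270| = 127.5 degrees
The angle between the hands is 127.5 degrees

Final answer: 127.5 degrees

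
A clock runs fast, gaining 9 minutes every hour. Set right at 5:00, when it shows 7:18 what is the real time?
For every 60 true minutes, the faulty clock advances 69 minutes, so 1 faulty-clock minute corresponds to 60/69 true minutes.
From 5:00 to 7:18 on the faulty dial is 138 minutes.
True elapsed: 138 x 60/69 = 120 minutes = 2 hours.
True time: 5:00 + 2 hours = 7:00.

Final answer: 7:00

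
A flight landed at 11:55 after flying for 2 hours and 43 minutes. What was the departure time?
Starting time: 11:55 = 715 total minutes past 12:00
Subtracting: 2 hours and 43 minutes = 163 minutes
715 - 163 = 552 minutes
= 9 hours and 12 minutes past 12:00 = 9:12

Final answer: 9:12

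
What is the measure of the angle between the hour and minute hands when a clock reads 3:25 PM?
Hour hand position: 3 x 30 + 25 x 0.5 = 102.5 degrees
Minute hand position: 25 x 6 = 150 degrees
Difference: |102.5 - 150| = 47.5 degrees
The angle between the hands is 47.5 degrees

Final answer: 47.5 degrees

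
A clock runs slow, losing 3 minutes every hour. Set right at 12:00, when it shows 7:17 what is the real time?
For every 60 true minutes, the faulty clock advances 57 minutes, so 1 faulty-clock minute corresponds to 60/57 true minutes.
From 12:00 to 7:17 on the faulty dial is 437 minutes.
True elapsed: 437 x 60/57 = 460 minutes = 7 hours and 40 minutes.
True time: 12:00 + 7 hours and 40 minutes = 7:40.

Final answer: 7:40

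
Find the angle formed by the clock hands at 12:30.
Hour hand position: 0 x 30 + 30 x 0.5 = 15 degrees
Minute hand position: 30 x 6 = 180 degrees
Difference: |15 - 180| = 165 degrees
The angle between the hands is 165 degrees

Final answer: 165 degrees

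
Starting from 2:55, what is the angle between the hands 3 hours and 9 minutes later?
First find the time 3 hours and 9 minutes after 2:55.
Total minutes: 2 x 60 + 55 + 3 x 60 + 9 = 364.
364 mod 720 = 364 minutes = 6:04.
Now compute the angle at 6:04:
Hour hand: 6 x 30 + 4 x 0.5 = 182 degrees
Minute hand: 4 x 6 = 24 degrees
Difference: |182 - 24| = 158 degrees
The angle is 158 degrees

Final answer: 158 degrees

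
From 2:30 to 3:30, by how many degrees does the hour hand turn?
The hour hand moves 0.5 degrees per minute.
Time elapsed: 3:30 - 2:30 = 60 minutes
Angular displacement: 60 x 0.5 = 30 degrees

Final answer: 30 degrees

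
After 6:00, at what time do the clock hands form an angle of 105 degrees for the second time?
At t minutes past 6:00, the hour hand is at 30 x 6 + 0.5t degrees and the minute hand is at 6t degrees.
The smaller angle between them is 105 degrees when |30H - 5.5t| = 105 or |30H - 5.5t| = 255.
With H = 6, solve 30 x 6 - 5.5t = +/- target for each target:
  t = (30 x 6 - 105) / 5.5 = 13.64
  t = (30 x 6 + 105) / 5.5 = 51.82
  t = (30 x 6 - 255) / 5.5 = -13.64 (outside (0, 60))
  t = (30 x 6 + 255) / 5.5 = 79.09 (outside (0, 60))
Valid solutions in (0, 60): {13.64, 51.82} minutes.
The second occurrence is t = 51.82 minutes.
The hands form a 105-degree angle at 51.82 minutes past 6:00.

Final answer: 51.82 minutes past 6:00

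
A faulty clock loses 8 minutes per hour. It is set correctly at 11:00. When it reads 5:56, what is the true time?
For every 60 true minutes, the faulty clock advances 52 minutes, so 1 faulty-clock minute corresponds to 60/52 true minutes.
From 11:00 to 5:56 on the faulty dial is 416 minutes.
True elapsed: 416 x 60/52 = 480 minutes = 8 hours.
True time: 11:00 + 8 hours = 7:00.

Final answer: 7:00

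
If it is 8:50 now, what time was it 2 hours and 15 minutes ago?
Starting time: 8:50 = 530 total minutes past 12:00
Subtracting: 2 hours and 15 minutes = 135 minutes
530 - 135 = 395 minutes
= 6 hours and 35 minutes past 12:00 = 6:35

Final answer: 6:35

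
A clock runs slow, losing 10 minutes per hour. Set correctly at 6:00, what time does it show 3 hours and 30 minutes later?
For every 60 true minutes, the faulty clock advances 60 - 10 = 50 minutes.
True elapsed: 3 hours and 30 minutes = 210 minutes.
Faulty clock advances: 210 x 50/60 = 175 minutes (drift: 35 minutes behind).
Shown time: 6:00 + 175 minutes = 8:55.

Final answer: 8:55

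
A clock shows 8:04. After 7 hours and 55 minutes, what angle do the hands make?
First find the time 7 hours and 55 minutes after 8:04.
Total minutes: 8 x 60 + 4 + 7 x 60 + 55 = 959.
959 mod 720 = 239 minutes = 3:59.
Now compute the angle at 3:59:
Hour hand: 3 x 30 + 59 x 0.5 = 119.5 degrees
Minute hand: 59 x 6 = 354 degrees
Difference: |119.5 - 354| = 234.5 degrees
Smaller angle: 360 - 234.5 = 125.5 degrees

Final answer: 125.5 degrees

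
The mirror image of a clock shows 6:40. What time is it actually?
Reflection across the vertical (12-6) axis maps a hand at angle A degrees to (360 - A) degrees, which sends a reading of T minutes past 12:00 to (720 - T) minutes past 12:00.
Mirror reads 6:40 = 400 minutes past 12:00.
Actual time: (720 - 400) mod 720 = 320 minutes = 5:20.

Final answer: 5:20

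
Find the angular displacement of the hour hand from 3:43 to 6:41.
The hour hand moves 0.5 degrees per minute.
Time elapsed: 6:41 - 3:43 = 178 minutes
Angular displacement: 178 x 0.5 = 89 degrees

Final answer: 89 degrees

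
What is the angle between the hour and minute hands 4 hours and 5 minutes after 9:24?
First find the time 4 hours and 5 minutes after 9:24.
Total minutes: 9 x 60 + 24 + 4 x 60 + 5 = 809.
809 mod 720 = 89 minutes = 1:29.
Now compute the angle at 1:29:
Hour hand: 1 x 30 + 29 x 0.5 = 44.5 degrees
Minute hand: 29 x 6 = 174 degrees
Difference: |44.5 - 174| = 129.5 degrees
The angle is 129.5 degrees

Final answer: 129.5 degrees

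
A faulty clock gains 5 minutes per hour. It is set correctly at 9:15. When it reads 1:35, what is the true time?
For every 60 true minutes, the faulty clock advances 65 minutes, so 1 faulty-clock minute corresponds to 60/65 true minutes.
From 9:15 to 1:35 on the faulty dial is 260 minutes.
True elapsed: 260 x 60/65 = 240 minutes = 4 hours.
True time: 9:15 + 4 hours = 1:15.

Final answer: 1:15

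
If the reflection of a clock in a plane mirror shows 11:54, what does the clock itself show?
Reflection across the vertical (12-6) axis maps a hand at angle A degrees to (360 - A) degrees, which sends a reading of T minutes past 12:00 to (720 - T) minutes past 12:00.
Mirror reads 11:54 = 714 minutes past 12:00.
Actual time: (720 - 714) mod 720 = 6 minutes = 12:06.

Final answer: 12:06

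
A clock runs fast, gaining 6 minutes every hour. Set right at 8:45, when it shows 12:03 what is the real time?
For every 60 true minutes, the faulty clock advances 66 minutes, so 1 faulty-clock minute corresponds to 60/66 true minutes.
From 8:45 to 12:03 on the faulty dial is 198 minutes.
True elapsed: 198 x 60/66 = 180 minutes = 3 hours.
True time: 8:45 + 3 hours = 11:45.

Final answer: 11:45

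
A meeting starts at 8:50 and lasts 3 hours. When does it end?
Starting time: 8:50
Adding 0 minutes to 50 minutes: 50 + 0 = 50 minutes
Adding 3 hours: 8 + 3 = 11
Final time: 11:50

Final answer: 11:50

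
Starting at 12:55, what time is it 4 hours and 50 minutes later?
Starting time: 12:55
Adding 50 minutes to 55 minutes: 55 + 50 = 105 minutes = 1 hour and 45 minutes
Adding 4 hours: 12 + 4 + 1 (carry) = 17 - 12 = 5
Final time: 5:45

Final answer: 5:45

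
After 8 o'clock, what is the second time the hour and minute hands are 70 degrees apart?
At t minutes past 8:00, the hour hand is at 30 x 8 + 0.5t degrees and the minute hand is at 6t degrees.
The smaller angle between them is 70 degrees when |30H - 5.5t| = 70 or |30H - 5.5t| = 290.
With H = 8, solve 30 x 8 - 5.5t = +/- target for each target:
  t = (30 x 8 - 70) / 5.5 = 30.91
  t = (30 x 8 + 70) / 5.5 = 56.36
  t = (30 x 8 - 290) / 5.5 = -9.09 (outside (0, 60))
  t = (30 x 8 + 290) / 5.5 = 96.36 (outside (0, 60))
Valid solutions in (0, 60): {30.91, 56.36} minutes.
The second occurrence is t = 56.36 minutes.
The hands form a 70-degree angle at 56.36 minutes past 8:00.

Final answer: 56.36 minutes past 8:00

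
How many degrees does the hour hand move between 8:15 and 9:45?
The hour hand moves 0.5 degrees per minute.
Time elapsed: 9:45 - 8:15 = 90 minutes
Angular displacement: 90 x 0.5 = 45 degrees

Final answer: 45 degrees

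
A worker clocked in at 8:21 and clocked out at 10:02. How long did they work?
From 8:21 to 10:02:
(10 x 60 + 2) - (8 x 60 + 21) = 602 - 501 = 101 minutes
= 1 hour and 41 minutes

Final answer: 1 hour and 41 minutes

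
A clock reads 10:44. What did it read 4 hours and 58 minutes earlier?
Starting time: 10:44 = 644 total minutes past 12:00
Subtracting: 4 hours and 58 minutes = 298 minutes
644 - 298 = 346 minutes
= 5 hours and 46 minutes past 12:00 = 5:46

Final answer: 5:46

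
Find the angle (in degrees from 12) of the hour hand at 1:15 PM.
The hour hand moves 30 degrees per hour and 0.5 degrees per minute.
At 1:15: (1) x 30 + 15 x 0.5 = 30 + 7.5 = 37.5 degrees

Final answer: 37.5 degrees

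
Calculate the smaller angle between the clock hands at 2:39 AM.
Hour hand position: 2 x 30 + 39 x 0.5 = 79.5 degrees
Minute hand position: 39 x 6 = 234 degrees
Difference: |79.5 - 234| = 154.5 degrees
The angle between the hands is 154.5 degrees

Final answer: 154.5 degrees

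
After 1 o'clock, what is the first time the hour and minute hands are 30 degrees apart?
At t minutes past 1:00, the hour hand is at 30 x 1 + 0.5t degrees and the minute hand is at 6t degrees.
The smaller angle between them is 30 degrees when |30H - 5.5t| = 30 or |30H - 5.5t| = 330.
With H = 1, solve 30 x 1 - 5.5t = +/- target for each target:
  t = (30 x 1 - 30) / 5.5 = 0 (outside (0, 60))
  t = (30 x 1 + 30) / 5.5 = 10.91
  t = (30 x 1 - 330) / 5.5 = -54.55 (outside (0, 60))
  t = (30 x 1 + 330) / 5.5 = 65.45 (outside (0, 60))
Valid solutions in (0, 60): {10.91} minutes.
The first occurrence is t = 10.91 minutes.
The hands form a 30-degree angle at 10.91 minutes past 1:00.

Final answer: 10.91 minutes past 1:00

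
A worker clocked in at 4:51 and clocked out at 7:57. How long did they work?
From 4:51 to 7:57:
(7 x 60 + 57) - (4 x 60 + 51) = 477 - 291 = 186 minutes
= 3 hours and 6 minutes

Final answer: 3 hours and 6 minutes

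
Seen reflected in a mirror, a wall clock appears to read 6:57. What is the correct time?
Reflection across the vertical (12-6) axis maps a hand at angle A degrees to (360 - A) degrees, which sends a reading of T minutes past 12:00 to (720 - T) minutes past 12:00.
Mirror reads 6:57 = 417 minutes past 12:00.
Actual time: (720 - 417) mod 720 = 303 minutes = 5:03.

Final answer: 5:03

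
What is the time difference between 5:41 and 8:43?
From 5:41 to 8:43:
(8 x 60 + 43) - (5 x 60 + 41) = 523 - 341 = 182 minutes
= 3 hours and 2 minutes

Final answer: 3 hours and 2 minutes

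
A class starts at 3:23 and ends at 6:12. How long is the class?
From 3:23 to 6:12:
(6 x 60 + 12) - (3 x 60 + 23) = 372 - 203 = 169 minutes
= 2 hours and 49 minutes

Final answer: 2 hours and 49 minutes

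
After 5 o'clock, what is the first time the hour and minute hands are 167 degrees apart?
At t minutes past 5:00, the hour hand is at 30 x 5 + 0.5t degrees and the minute hand is at 6t degrees.
The smaller angle between them is 167 degrees when |30H - 5.5t| = 167 or |30H - 5.5t| = 193.
With H = 5, solve 30 x 5 - 5.5t = +/- target for each target:
  t = (30 x 5 - 167) / 5.5 = -3.09 (outside (0, 60))
  t = (30 x 5 + 167) / 5.5 = 57.64
  t = (30 x 5 - 193) / 5.5 = -7.82 (outside (0, 60))
  t = (30 x 5 + 193) / 5.5 = 62.36 (outside (0, 60))
Valid solutions in (0, 60): {57.64} minutes.
The first occurrence is t = 57.64 minutes.
The hands form a 167-degree angle at 57.64 minutes past 5:00.

Final answer: 57.64 minutes past 5:00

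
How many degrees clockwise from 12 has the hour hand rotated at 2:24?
The hour hand moves 30 degrees per hour and 0.5 degrees per minute.
At 2:24: (2) x 30 + 24 x 0.5 = 60 + 12 = 72 degrees

Final answer: 72 degrees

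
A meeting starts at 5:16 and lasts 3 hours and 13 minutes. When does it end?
Starting time: 5:16
Adding 13 minutes to 16 minutes: 16 + 13 = 29 minutes
Adding 3 hours: 5 + 3 = 8
Final time: 8:29

Final answer: 8:29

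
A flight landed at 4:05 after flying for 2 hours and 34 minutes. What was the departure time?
Starting time: 4:05 = 245 total minutes past 12:00
Subtracting: 2 hours and 34 minutes = 154 minutes
245 - 154 = 91 minutes
= 1 hour and 31 minutes past 12:00 = 1:31

Final answer: 1:31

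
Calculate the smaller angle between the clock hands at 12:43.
Hour hand position: 0 x 30 + 43 x 0.5 = 21.5 degrees
Minute hand position: 43 x 6 = 258 degrees
Difference: |21.5 - 258| = 236.5 degrees
Since 236.5 > 180, the smaller angle is 360 - 236.5 = 123.5 degrees

Final answer: 123.5 degrees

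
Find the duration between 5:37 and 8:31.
From 5:37 to 8:31:
(8 x 60 + 31) - (5 x 60 + 37) = 511 - 337 = 174 minutes
= 2 hours and 54 minutes

Final answer: 2 hours and 54 minutes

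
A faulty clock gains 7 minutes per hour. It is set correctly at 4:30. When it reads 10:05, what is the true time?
For every 60 true minutes, the faulty clock advances 67 minutes, so 1 faulty-clock minute corresponds to 60/67 true minutes.
From 4:30 to 10:05 on the faulty dial is 335 minutes.
True elapsed: 335 x 60/67 = 300 minutes = 5 hours.
True time: 4:30 + 5 hours = 9:30.

Final answer: 9:30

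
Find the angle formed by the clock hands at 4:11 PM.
Hour hand position: 4 x 30 + 11 x 0.5 = 125.5 degrees
Minute hand position: 11 x 6 = 66 degrees
Difference: |125.5 - 66| = 59.5 degrees
The angle between the hands is 59.5 degrees

Final answer: 59.5 degrees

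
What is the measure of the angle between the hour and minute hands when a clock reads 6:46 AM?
Hour hand position: 6 x 30 + 46 x 0.5 = 203 degrees
Minute hand position: 46 x 6 = 276 degrees
Difference: |203 - 276| = 73 degrees
The angle between the hands is 73 degrees

Final answer: 73 degrees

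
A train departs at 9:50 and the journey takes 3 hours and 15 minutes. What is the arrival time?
Starting time: 9:50
Adding 15 minutes to 50 minutes: 50 + 15 = 65 minutes = 1 hour and 5 minutes
Adding 3 hours: 9 + 3 + 1 (carry) = 13 - 12 = 1
Final time: 1:05

Final answer: 1:05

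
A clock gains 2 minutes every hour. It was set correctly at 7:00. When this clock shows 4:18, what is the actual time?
For every 60 true minutes, the faulty clock advances 62 minutes, so 1 faulty-clock minute corresponds to 60/62 true minutes.
From 7:00 to 4:18 on the faulty dial is 558 minutes.
True elapsed: 558 x 60/62 = 540 minutes = 9 hours.
True time: 7:00 + 9 hours = 4:00.

Final answer: 4:00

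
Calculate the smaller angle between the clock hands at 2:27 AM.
Hour hand position: 2 x 30 + 27 x 0.5 = 73.5 degrees
Minute hand position: 27 x 6 = 162 degrees
Difference: |73.5 - 162| = 88.5 degrees
The angle between the hands is 88.5 degrees

Final answer: 88.5 degrees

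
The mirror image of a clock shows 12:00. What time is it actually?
Reflection across the vertical (12-6) axis maps a hand at angle A degrees to (360 - A) degrees, which sends a reading of T minutes past 12:00 to (720 - T) minutes past 12:00.
Mirror reads 12:00 = 0 minutes past 12:00.
Actual time: (720 - 0) mod 720 = 0 minutes = 12:00.

Final answer: 12:00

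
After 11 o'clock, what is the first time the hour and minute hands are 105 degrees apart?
At t minutes past 11:00, the hour hand is at 30 x 11 + 0.5t degrees and the minute hand is at 6t degrees.
The smaller angle between them is 105 degrees when |30H - 5.5t| = 105 or |30H - 5.5t| = 255.
With H = 11, solve 30 x 11 - 5.5t = +/- target for each target:
  t = (30 x 11 - 105) / 5.5 = 40.91
  t = (30 x 11 + 105) / 5.5 = 79.09 (outside (0, 60))
  t = (30 x 11 - 255) / 5.5 = 13.64
  t = (30 x 11 + 255) / 5.5 = 106.36 (outside (0, 60))
Valid solutions in (0, 60): {13.64, 40.91} minutes.
The first occurrence is t = 13.64 minutes.
The hands form a 105-degree angle at 13.64 minutes past 11:00.

Final answer: 13.64 minutes past 11:00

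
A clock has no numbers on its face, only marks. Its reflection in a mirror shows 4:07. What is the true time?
Reflection across the vertical (12-6) axis maps a hand at angle A degrees to (360 - A) degrees, which sends a reading of T minutes past 12:00 to (720 - T) minutes past 12:00.
Mirror reads 4:07 = 247 minutes past 12:00.
Actual time: (720 - 247) mod 720 = 473 minutes = 7:53.

Final answer: 7:53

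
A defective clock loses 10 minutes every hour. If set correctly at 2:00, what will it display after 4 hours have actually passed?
For every 60 true minutes, the faulty clock advances 60 - 10 = 50 minutes.
True elapsed: 4 hours = 240 minutes.
Faulty clock advances: 240 x 50/60 = 200 minutes (drift: 40 minutes behind).
Shown time: 2:00 + 200 minutes = 5:20.

Final answer: 5:20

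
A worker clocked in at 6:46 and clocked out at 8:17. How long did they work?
From 6:46 to 8:17:
(8 x 60 + 17) - (6 x 60 + 46) = 497 - 406 = 91 minutes
= 1 hour and 31 minutes

Final answer: 1 hour and 31 minutes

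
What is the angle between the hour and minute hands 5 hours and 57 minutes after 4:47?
First find the time 5 hours and 57 minutes after 4:47.
Total minutes: 4 x 60 + 47 + 5 x 60 + 57 = 644.
644 mod 720 = 644 minutes = 10:44.
Now compute the angle at 10:44:
Hour hand: 10 x 30 + 44 x 0.5 = 322 degrees
Minute hand: 44 x 6 = 264 degrees
Difference: |322 - 264| = 58 degrees
The angle is 58 degrees

Final answer: 58 degrees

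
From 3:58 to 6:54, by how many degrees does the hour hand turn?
The hour hand moves 0.5 degrees per minute.
Time elapsed: 6:54 - 3:58 = 176 minutes
Angular displacement: 176 x 0.5 = 88 degrees

Final answer: 88 degrees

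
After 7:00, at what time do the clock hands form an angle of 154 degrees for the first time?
At t minutes past 7:00, the hour hand is at 30 x 7 + 0.5t degrees and the minute hand is at 6t degrees.
The smaller angle between them is 154 degrees when |30H - 5.5t| = 154 or |30H - 5.5t| = 206.
With H = 7, solve 30 x 7 - 5.5t = +/- target for each target:
  t = (30 x 7 - 154) / 5.5 = 10.18
  t = (30 x 7 + 154) / 5.5 = 66.18 (outside (0, 60))
  t = (30 x 7 - 206) / 5.5 = 0.73
  t = (30 x 7 + 206) / 5.5 = 75.64 (outside (0, 60))
Valid solutions in (0, 60): {0.73, 10.18} minutes.
The first occurrence is t = 0.73 minutes.
The hands form a 154-degree angle at 0.73 minutes past 7:00.

Final answer: 0.73 minutes past 7:00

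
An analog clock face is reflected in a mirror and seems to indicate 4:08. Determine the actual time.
Reflection across the vertical (12-6) axis maps a hand at angle A degrees to (360 - A) degrees, which sends a reading of T minutes past 12:00 to (720 - T) minutes past 12:00.
Mirror reads 4:08 = 248 minutes past 12:00.
Actual time: (720 - 248) mod 720 = 472 minutes = 7:52.

Final answer: 7:52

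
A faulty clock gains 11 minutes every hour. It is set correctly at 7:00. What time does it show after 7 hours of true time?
For every 60 true minutes, the faulty clock advances 60 + 11 = 71 minutes.
True elapsed: 7 hours = 420 minutes.
Faulty clock advances: 420 x 71/60 = 497 minutes (drift: 77 minutes ahead).
Shown time: 7:00 + 497 minutes = 3:17.

Final answer: 3:17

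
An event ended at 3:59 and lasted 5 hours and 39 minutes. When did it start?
Starting time: 3:59 = 239 total minutes past 12:00
Subtracting: 5 hours and 39 minutes = 339 minutes
239 - 339 = -100 (negative, add 12 hours = 720) = 620 minutes
= 10 hours and 20 minutes past 12:00 = 10:20

Final answer: 10:20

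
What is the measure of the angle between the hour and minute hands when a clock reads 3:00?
Hour hand position: 3 x 30 + 0 x 0.5 = 90 degrees
Minute hand position: 0 x 6 = 0 degrees
Difference: |90 - 0| = 90 degrees
The angle between the hands is 90 degrees

Final answer: 90 degrees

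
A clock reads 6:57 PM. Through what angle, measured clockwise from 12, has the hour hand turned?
The hour hand moves 30 degrees per hour and 0.5 degrees per minute.
At 6:57: (6) x 30 + 57 x 0.5 = 180 + 28.5 = 208.5 degrees

Final answer: 208.5 degrees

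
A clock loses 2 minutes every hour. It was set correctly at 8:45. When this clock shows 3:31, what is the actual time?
For every 60 true minutes, the faulty clock advances 58 minutes, so 1 faulty-clock minute corresponds to 60/58 true minutes.
From 8:45 to 3:31 on the faulty dial is 406 minutes.
True elapsed: 406 x 60/58 = 420 minutes = 7 hours.
True time: 8:45 + 7 hours = 3:45.

Final answer: 3:45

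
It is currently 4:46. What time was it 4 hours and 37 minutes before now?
Starting time: 4:46 = 286 total minutes past 12:00
Subtracting: 4 hours and 37 minutes = 277 minutes
286 - 277 = 9 minutes
= 9 minutes past 12:00 = 12:09

Final answer: 12:09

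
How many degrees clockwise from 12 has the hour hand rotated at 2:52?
The hour hand moves 30 degrees per hour and 0.5 degrees per minute.
At 2:52: (2) x 30 + 52 x 0.5 = 60 + 26 = 86 degrees

Final answer: 86 degrees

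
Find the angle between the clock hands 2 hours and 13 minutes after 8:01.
First find the time 2 hours and 13 minutes after 8:01.
Total minutes: 8 x 60 + 1 + 2 x 60 + 13 = 614.
614 mod 720 = 614 minutes = 10:14.
Now compute the angle at 10:14:
Hour hand: 10 x 30 + 14 x 0.5 = 307 degrees
Minute hand: 14 x 6 = 84 degrees
Difference: |307 - 84| = 223 degrees
Smaller angle: 360 - 223 = 137 degrees

Final answer: 137 degrees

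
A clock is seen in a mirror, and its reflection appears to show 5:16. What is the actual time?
Reflection across the vertical (12-6) axis maps a hand at angle A degrees to (360 - A) degrees, which sends a reading of T minutes past 12:00 to (720 - T) minutes past 12:00.
Mirror reads 5:16 = 316 minutes past 12:00.
Actual time: (720 - 316) mod 720 = 404 minutes = 6:44.

Final answer: 6:44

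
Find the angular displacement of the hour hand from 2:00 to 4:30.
The hour hand moves 0.5 degrees per minute.
Time elapsed: 4:30 - 2:00 = 150 minutes
Angular displacement: 150 x 0.5 = 75 degrees

Final answer: 75 degrees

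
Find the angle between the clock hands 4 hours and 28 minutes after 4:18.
First find the time 4 hours and 28 minutes after 4:18.
Total minutes: 4 x 60 + 18 + 4 x 60 + 28 = 526.
526 mod 720 = 526 minutes = 8:46.
Now compute the angle at 8:46:
Hour hand: 8 x 30 + 46 x 0.5 = 263 degrees
Minute hand: 46 x 6 = 276 degrees
Difference: |263 - 276| = 13 degrees
The angle is 13 degrees

Final answer: 13 degrees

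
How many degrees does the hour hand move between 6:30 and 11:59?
The hour hand moves 0.5 degrees per minute.
Time elapsed: 11:59 - 6:30 = 329 minutes
Angular displacement: 329 x 0.5 = 164.5 degrees

Final answer: 164.5 degrees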